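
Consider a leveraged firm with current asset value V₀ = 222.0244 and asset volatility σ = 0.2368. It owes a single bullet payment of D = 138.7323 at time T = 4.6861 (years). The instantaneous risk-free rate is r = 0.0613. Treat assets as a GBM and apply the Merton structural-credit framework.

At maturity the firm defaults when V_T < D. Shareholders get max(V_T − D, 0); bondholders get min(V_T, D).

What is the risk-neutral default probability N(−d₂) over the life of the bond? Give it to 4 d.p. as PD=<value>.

d₁ = [ln(V₀/D) + (r + σ²/2)T] / (σ√T)
   = [ln(222.0244/138.7323) + (0.0613 + 0.5·0.2368²)·4.6861] / (0.2368·√4.6861)
   = [0.470241 + 0.418643] / 0.512610 = 1.734034
d₂ = d₁ − σ√T = 1.734034 − 0.512610 = 1.221423
risk-neutral PD = N(−d₂) = N(-1.221423) = 0.110963

PD=0.1110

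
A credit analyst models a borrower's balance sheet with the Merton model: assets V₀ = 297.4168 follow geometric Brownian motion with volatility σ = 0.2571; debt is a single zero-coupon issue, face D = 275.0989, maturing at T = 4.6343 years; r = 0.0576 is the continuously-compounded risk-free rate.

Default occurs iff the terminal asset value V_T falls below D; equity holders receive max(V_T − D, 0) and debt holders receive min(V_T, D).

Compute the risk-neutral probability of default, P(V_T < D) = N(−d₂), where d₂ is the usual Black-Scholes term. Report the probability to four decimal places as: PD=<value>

d₁ = [ln(V₀/D) + (r + σ²/2)T] / (σ√T)
   = [ln(297.4168/275.0989) + (0.0576 + 0.5·0.2571²)·4.6343] / (0.2571·√4.6343)
   = [0.078004 + 0.420100] / 0.553470 = 0.899966
d₂ = d₁ − σ√T = 0.899966 − 0.553470 = 0.346496
risk-neutral PD = N(−d₂) = N(-0.346496) = 0.364485

PD=0.3645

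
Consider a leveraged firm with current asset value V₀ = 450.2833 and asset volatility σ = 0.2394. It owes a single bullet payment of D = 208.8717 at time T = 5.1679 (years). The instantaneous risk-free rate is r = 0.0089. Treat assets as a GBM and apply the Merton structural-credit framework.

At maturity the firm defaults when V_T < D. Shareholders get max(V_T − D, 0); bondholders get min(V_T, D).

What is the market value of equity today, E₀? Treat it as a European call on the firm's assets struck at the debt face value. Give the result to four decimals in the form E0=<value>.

E0=255.4979

d₁ = [ln(V₀/D) + (r + σ²/2)T] / (σ√T)
   = [ln(450.2833/208.8717) + (0.0089 + 0.5·0.2394²)·5.1679] / (0.2394·√5.1679)
   = [0.768157 + 0.194087] / 0.544228 = 1.768087
d₂ = d₁ − σ√T = 1.768087 − 0.544228 = 1.223859
N(d₁) = 0.961477,  N(d₂) = 0.889497,  e^(−rT) = 0.955047
E₀ = V₀·N(d₁) − D·e^(−rT)·N(d₂)
   = 450.2833·0.961477 − 208.8717·0.955047·0.889497 = 255.497940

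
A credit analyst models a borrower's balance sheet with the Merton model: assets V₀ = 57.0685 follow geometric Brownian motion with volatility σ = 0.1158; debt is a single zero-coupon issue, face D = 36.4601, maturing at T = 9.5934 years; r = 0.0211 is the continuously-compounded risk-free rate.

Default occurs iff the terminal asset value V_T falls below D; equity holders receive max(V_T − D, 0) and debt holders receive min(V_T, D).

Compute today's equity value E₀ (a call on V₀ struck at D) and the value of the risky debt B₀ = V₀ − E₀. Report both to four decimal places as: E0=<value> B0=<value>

d₁ = [ln(V₀/D) + (r + σ²/2)T] / (σ√T)
   = [ln(57.0685/36.4601) + (0.0211 + 0.5·0.1158²)·9.5934] / (0.1158·√9.5934)
   = [0.448034 + 0.266743] / 0.358670 = 1.992854
d₂ = d₁ − σ√T = 1.992854 − 0.358670 = 1.634184
N(d₁) = 0.976861,  N(d₂) = 0.948890,  e^(−rT) = 0.816751
E₀ = V₀·N(d₁) − D·e^(−rT)·N(d₂)
   = 57.0685·0.976861 − 36.4601·0.816751·0.948890 = 27.491176
B₀ = V₀ − E₀ = 57.0685 − 27.491176 = 29.577324

E0=27.4912 B0=29.5773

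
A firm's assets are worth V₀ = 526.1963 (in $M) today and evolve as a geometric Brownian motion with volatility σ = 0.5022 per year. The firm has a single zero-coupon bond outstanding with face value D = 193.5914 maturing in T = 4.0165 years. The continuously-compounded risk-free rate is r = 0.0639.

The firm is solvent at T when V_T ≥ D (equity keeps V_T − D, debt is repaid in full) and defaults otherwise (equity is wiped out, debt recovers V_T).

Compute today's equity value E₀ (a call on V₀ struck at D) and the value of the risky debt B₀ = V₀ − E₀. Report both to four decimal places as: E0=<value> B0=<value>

d₁ = [ln(V₀/D) + (r + σ²/2)T] / (σ√T)
   = [ln(526.1963/193.5914) + (0.0639 + 0.5·0.5022²)·4.0165] / (0.5022·√4.0165)
   = [0.999925 + 0.763145] / 1.006469 = 1.751737
d₂ = d₁ − σ√T = 1.751737 − 1.006469 = 0.745267
N(d₁) = 0.960090,  N(d₂) = 0.771945,  e^(−rT) = 0.773636
E₀ = V₀·N(d₁) − D·e^(−rT)·N(d₂)
   = 526.1963·0.960090 − 193.5914·0.773636·0.771945 = 389.582477
B₀ = V₀ − E₀ = 526.1963 − 389.582477 = 136.613823

E0=389.5825 B0=136.6138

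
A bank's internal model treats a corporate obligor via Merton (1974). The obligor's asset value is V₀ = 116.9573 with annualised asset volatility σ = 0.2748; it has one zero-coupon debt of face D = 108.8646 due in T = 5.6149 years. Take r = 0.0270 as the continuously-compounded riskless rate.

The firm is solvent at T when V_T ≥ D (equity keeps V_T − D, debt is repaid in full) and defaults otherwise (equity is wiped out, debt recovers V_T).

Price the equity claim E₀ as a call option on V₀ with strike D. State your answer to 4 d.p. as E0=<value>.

E0=40.0725

d₁ = [ln(V₀/D) + (r + σ²/2)T] / (σ√T)
   = [ln(116.9573/108.8646) + (0.0270 + 0.5·0.2748²)·5.6149] / (0.2748·√5.6149)
   = [0.071704 + 0.363607] / 0.651160 = 0.668516
d₂ = d₁ − σ√T = 0.668516 − 0.651160 = 0.017356
N(d₁) = 0.748098,  N(d₂) = 0.506924,  e^(−rT) = 0.859330
E₀ = V₀·N(d₁) − D·e^(−rT)·N(d₂)
   = 116.9573·0.748098 − 108.8646·0.859330·0.506924 = 40.072485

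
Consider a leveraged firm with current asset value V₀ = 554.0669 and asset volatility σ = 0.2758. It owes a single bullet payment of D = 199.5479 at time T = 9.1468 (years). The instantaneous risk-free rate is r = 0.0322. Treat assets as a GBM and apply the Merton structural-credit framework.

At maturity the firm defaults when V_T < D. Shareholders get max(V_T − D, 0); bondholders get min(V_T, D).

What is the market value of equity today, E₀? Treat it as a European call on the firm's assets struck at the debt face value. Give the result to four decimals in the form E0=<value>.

E0=410.9312

d₁ = [ln(V₀/D) + (r + σ²/2)T] / (σ√T)
   = [ln(554.0669/199.5479) + (0.0322 + 0.5·0.2758²)·9.1468] / (0.2758·√9.1468)
   = [1.021231 + 0.642406] / 0.834121 = 1.994480
d₂ = d₁ − σ√T = 1.994480 − 0.834121 = 1.160359
N(d₁) = 0.976950,  N(d₂) = 0.877049,  e^(−rT) = 0.744884
E₀ = V₀·N(d₁) − D·e^(−rT)·N(d₂)
   = 554.0669·0.976950 − 199.5479·0.744884·0.877049 = 410.931228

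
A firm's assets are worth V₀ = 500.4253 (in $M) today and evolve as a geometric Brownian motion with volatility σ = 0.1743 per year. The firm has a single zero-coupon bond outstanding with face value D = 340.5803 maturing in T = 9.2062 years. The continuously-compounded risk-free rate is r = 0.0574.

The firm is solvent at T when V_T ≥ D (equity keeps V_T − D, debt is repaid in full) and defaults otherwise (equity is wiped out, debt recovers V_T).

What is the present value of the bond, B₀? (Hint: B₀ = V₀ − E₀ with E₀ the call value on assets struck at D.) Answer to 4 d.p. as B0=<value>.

d₁ = [ln(V₀/D) + (r + σ²/2)T] / (σ√T)
   = [ln(500.4253/340.5803) + (0.0574 + 0.5·0.1743²)·9.2062] / (0.1743·√9.2062)
   = [0.384807 + 0.668280] / 0.528856 = 1.991255
d₂ = d₁ − σ√T = 1.991255 − 0.528856 = 1.462399
N(d₁) = 0.976774,  N(d₂) = 0.928184,  e^(−rT) = 0.589526
E₀ = V₀·N(d₁) − D·e^(−rT)·N(d₂)
   = 500.4253·0.976774 − 340.5803·0.589526·0.928184 = 302.440437
B₀ = V₀ − E₀ = 500.4253 − 302.440437 = 197.984863

B0=197.9849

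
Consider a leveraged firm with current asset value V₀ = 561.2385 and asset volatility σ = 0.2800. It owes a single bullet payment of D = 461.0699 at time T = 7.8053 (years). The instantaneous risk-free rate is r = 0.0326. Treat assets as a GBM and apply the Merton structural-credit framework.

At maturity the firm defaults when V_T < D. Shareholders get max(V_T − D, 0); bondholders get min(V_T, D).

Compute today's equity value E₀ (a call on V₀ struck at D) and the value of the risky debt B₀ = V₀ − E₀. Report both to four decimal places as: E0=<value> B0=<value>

E0=262.6991 B0=298.5394

d₁ = [ln(V₀/D) + (r + σ²/2)T] / (σ√T)
   = [ln(561.2385/461.0699) + (0.0326 + 0.5·0.2800²)·7.8053] / (0.2800·√7.8053)
   = [0.196596 + 0.560421] / 0.782263 = 0.967727
d₂ = d₁ − σ√T = 0.967727 − 0.782263 = 0.185464
N(d₁) = 0.833410,  N(d₂) = 0.573567,  e^(−rT) = 0.775341
E₀ = V₀·N(d₁) − D·e^(−rT)·N(d₂)
   = 561.2385·0.833410 − 461.0699·0.775341·0.573567 = 262.699114
B₀ = V₀ − E₀ = 561.2385 − 262.699114 = 298.539386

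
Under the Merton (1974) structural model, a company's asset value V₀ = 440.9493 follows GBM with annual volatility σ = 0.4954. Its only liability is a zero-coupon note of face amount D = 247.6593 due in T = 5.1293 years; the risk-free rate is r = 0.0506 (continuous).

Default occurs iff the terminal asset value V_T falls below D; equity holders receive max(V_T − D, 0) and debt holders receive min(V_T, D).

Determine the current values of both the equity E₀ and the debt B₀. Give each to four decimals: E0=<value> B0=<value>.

d₁ = [ln(V₀/D) + (r + σ²/2)T] / (σ√T)
   = [ln(440.9493/247.6593) + (0.0506 + 0.5·0.4954²)·5.1293] / (0.4954·√5.1293)
   = [0.576876 + 0.888962] / 1.121980 = 1.306474
d₂ = d₁ − σ√T = 1.306474 − 1.121980 = 0.184494
N(d₁) = 0.904304,  N(d₂) = 0.573187,  e^(−rT) = 0.771404
E₀ = V₀·N(d₁) − D·e^(−rT)·N(d₂)
   = 440.9493·0.904304 − 247.6593·0.771404·0.573187 = 289.247550
B₀ = V₀ − E₀ = 440.9493 − 289.247550 = 151.701750

E0=289.2475 B0=151.7018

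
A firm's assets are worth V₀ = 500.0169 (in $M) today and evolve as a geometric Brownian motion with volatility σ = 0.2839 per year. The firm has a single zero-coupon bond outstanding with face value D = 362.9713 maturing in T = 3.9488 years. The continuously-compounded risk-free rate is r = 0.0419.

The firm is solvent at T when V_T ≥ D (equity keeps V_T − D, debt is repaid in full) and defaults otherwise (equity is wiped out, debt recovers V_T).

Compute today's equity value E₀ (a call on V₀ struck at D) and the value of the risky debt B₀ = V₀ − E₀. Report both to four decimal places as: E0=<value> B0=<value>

E0=215.6821 B0=284.3348

d₁ = [ln(V₀/D) + (r + σ²/2)T] / (σ√T)
   = [ln(500.0169/362.9713) + (0.0419 + 0.5·0.2839²)·3.9488] / (0.2839·√3.9488)
   = [0.320318 + 0.324590] / 0.564154 = 1.143141
d₂ = d₁ − σ√T = 1.143141 − 0.564154 = 0.578987
N(d₁) = 0.873510,  N(d₂) = 0.718701,  e^(−rT) = 0.847508
E₀ = V₀·N(d₁) − D·e^(−rT)·N(d₂)
   = 500.0169·0.873510 − 362.9713·0.847508·0.718701 = 215.682139
B₀ = V₀ − E₀ = 500.0169 − 215.682139 = 284.334761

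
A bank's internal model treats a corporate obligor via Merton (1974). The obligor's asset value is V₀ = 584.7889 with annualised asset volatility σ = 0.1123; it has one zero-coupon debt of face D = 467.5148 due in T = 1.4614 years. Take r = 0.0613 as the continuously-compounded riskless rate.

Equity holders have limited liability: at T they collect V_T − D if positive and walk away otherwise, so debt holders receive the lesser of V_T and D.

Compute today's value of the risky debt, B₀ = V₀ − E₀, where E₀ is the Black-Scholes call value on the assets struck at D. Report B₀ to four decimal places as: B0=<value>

d₁ = [ln(V₀/D) + (r + σ²/2)T] / (σ√T)
   = [ln(584.7889/467.5148) + (0.0613 + 0.5·0.1123²)·1.4614] / (0.1123·√1.4614)
   = [0.223820 + 0.098799] / 0.135758 = 2.376432
d₂ = d₁ − σ√T = 2.376432 − 0.135758 = 2.240674
N(d₁) = 0.991260,  N(d₂) = 0.987476,  e^(−rT) = 0.914312
E₀ = V₀·N(d₁) − D·e^(−rT)·N(d₂)
   = 584.7889·0.991260 − 467.5148·0.914312·0.987476 = 157.576602
B₀ = V₀ − E₀ = 584.7889 − 157.576602 = 427.212298

B0=427.2123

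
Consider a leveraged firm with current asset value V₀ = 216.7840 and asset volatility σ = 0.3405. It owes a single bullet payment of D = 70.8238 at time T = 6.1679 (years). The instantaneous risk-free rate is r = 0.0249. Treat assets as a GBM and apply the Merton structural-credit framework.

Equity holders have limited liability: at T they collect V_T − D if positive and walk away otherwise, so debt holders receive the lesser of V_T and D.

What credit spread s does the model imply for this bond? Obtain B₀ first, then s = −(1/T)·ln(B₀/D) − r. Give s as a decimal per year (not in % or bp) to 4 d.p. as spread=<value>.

spread=0.0072

d₁ = [ln(V₀/D) + (r + σ²/2)T] / (σ√T)
   = [ln(216.7840/70.8238) + (0.0249 + 0.5·0.3405²)·6.1679] / (0.3405·√6.1679)
   = [1.118706 + 0.511135] / 0.845641 = 1.927345
d₂ = d₁ − σ√T = 1.927345 − 0.845641 = 1.081704
N(d₁) = 0.973032,  N(d₂) = 0.860308,  e^(−rT) = 0.857632
E₀ = V₀·N(d₁) − D·e^(−rT)·N(d₂)
   = 216.7840·0.973032 − 70.8238·0.857632·0.860308 = 158.681963
B₀ = V₀ − E₀ = 216.7840 − 158.681963 = 58.102037
spread = −(1/T)·ln(B₀/D) − r = −(1/6.1679)·ln(58.102037/70.8238) − 0.0249 = 0.00720078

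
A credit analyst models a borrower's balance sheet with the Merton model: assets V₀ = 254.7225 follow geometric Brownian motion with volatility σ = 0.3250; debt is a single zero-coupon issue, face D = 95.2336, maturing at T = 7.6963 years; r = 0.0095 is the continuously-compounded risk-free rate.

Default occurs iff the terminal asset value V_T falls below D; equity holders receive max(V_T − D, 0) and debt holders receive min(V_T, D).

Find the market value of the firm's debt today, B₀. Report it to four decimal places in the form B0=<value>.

d₁ = [ln(V₀/D) + (r + σ²/2)T] / (σ√T)
   = [ln(254.7225/95.2336) + (0.0095 + 0.5·0.3250²)·7.6963] / (0.3250·√7.6963)
   = [0.983842 + 0.479576] / 0.901622 = 1.623095
d₂ = d₁ − σ√T = 1.623095 − 0.901622 = 0.721473
N(d₁) = 0.947715,  N(d₂) = 0.764691,  e^(−rT) = 0.929494
E₀ = V₀·N(d₁) − D·e^(−rT)·N(d₂)
   = 254.7225·0.947715 − 95.2336·0.929494·0.764691 = 173.714731
B₀ = V₀ − E₀ = 254.7225 − 173.714731 = 81.007769

B0=81.0078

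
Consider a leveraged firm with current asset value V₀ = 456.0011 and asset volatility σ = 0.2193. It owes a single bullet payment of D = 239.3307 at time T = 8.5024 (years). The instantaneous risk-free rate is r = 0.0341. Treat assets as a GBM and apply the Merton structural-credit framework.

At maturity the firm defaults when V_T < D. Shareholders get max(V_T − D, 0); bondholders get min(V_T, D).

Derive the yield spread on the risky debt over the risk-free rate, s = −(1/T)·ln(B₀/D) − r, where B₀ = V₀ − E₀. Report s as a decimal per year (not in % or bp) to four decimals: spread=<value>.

d₁ = [ln(V₀/D) + (r + σ²/2)T] / (σ√T)
   = [ln(456.0011/239.3307) + (0.0341 + 0.5·0.2193²)·8.5024] / (0.2193·√8.5024)
   = [0.644649 + 0.494383] / 0.639454 = 1.781256
d₂ = d₁ − σ√T = 1.781256 − 0.639454 = 1.141802
N(d₁) = 0.962565,  N(d₂) = 0.873232,  e^(−rT) = 0.748315
E₀ = V₀·N(d₁) − D·e^(−rT)·N(d₂)
   = 456.0011·0.962565 − 239.3307·0.748315·0.873232 = 282.539408
B₀ = V₀ − E₀ = 456.0011 − 282.539408 = 173.461692
spread = −(1/T)·ln(B₀/D) − r = −(1/8.5024)·ln(173.461692/239.3307) − 0.0341 = 0.00375866

spread=0.0038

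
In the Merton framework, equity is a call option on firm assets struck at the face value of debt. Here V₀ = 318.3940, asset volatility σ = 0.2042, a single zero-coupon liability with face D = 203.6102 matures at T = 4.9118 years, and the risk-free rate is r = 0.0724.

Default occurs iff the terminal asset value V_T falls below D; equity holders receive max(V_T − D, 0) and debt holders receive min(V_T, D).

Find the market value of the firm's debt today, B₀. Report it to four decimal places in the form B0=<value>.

B0=141.2358

d₁ = [ln(V₀/D) + (r + σ²/2)T] / (σ√T)
   = [ln(318.3940/203.6102) + (0.0724 + 0.5·0.2042²)·4.9118] / (0.2042·√4.9118)
   = [0.447082 + 0.458020] / 0.452560 = 1.999960
d₂ = d₁ − σ√T = 1.999960 − 0.452560 = 1.547400
N(d₁) = 0.977248,  N(d₂) = 0.939117,  e^(−rT) = 0.700743
E₀ = V₀·N(d₁) − D·e^(−rT)·N(d₂)
   = 318.3940·0.977248 − 203.6102·0.700743·0.939117 = 177.158164
B₀ = V₀ − E₀ = 318.3940 − 177.158164 = 141.235836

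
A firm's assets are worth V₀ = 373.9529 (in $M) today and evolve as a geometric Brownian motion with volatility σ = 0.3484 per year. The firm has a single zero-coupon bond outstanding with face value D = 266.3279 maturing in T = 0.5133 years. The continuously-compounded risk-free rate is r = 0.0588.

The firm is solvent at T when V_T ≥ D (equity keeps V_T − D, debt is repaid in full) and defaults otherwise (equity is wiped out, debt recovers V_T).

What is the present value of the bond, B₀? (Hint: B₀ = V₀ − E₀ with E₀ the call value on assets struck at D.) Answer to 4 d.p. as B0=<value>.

B0=256.0467

d₁ = [ln(V₀/D) + (r + σ²/2)T] / (σ√T)
   = [ln(373.9529/266.3279) + (0.0588 + 0.5·0.3484²)·0.5133] / (0.3484·√0.5133)
   = [0.339402 + 0.061335] / 0.249611 = 1.605444
d₂ = d₁ − σ√T = 1.605444 − 0.249611 = 1.355833
N(d₁) = 0.945802,  N(d₂) = 0.912424,  e^(−rT) = 0.970269
E₀ = V₀·N(d₁) − D·e^(−rT)·N(d₂)
   = 373.9529·0.945802 − 266.3279·0.970269·0.912424 = 117.906228
B₀ = V₀ − E₀ = 373.9529 − 117.906228 = 256.046672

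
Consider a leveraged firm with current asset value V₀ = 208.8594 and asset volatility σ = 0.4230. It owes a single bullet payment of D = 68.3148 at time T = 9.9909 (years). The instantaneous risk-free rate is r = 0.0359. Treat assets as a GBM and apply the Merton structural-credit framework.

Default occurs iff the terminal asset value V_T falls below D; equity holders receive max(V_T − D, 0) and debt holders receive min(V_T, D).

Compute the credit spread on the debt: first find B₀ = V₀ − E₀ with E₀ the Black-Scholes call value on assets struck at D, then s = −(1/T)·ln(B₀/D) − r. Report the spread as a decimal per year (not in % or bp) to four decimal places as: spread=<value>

d₁ = [ln(V₀/D) + (r + σ²/2)T] / (σ√T)
   = [ln(208.8594/68.3148) + (0.0359 + 0.5·0.4230²)·9.9909] / (0.4230·√9.9909)
   = [1.117535 + 1.252504] / 1.337035 = 1.772609
d₂ = d₁ − σ√T = 1.772609 − 1.337035 = 0.435574
N(d₁) = 0.961853,  N(d₂) = 0.668427,  e^(−rT) = 0.698603
E₀ = V₀·N(d₁) − D·e^(−rT)·N(d₂)
   = 208.8594·0.961853 − 68.3148·0.698603·0.668427 = 168.991474
B₀ = V₀ − E₀ = 208.8594 − 168.991474 = 39.867926
spread = −(1/T)·ln(B₀/D) − r = −(1/9.9909)·ln(39.867926/68.3148) − 0.0359 = 0.01800448

spread=0.0180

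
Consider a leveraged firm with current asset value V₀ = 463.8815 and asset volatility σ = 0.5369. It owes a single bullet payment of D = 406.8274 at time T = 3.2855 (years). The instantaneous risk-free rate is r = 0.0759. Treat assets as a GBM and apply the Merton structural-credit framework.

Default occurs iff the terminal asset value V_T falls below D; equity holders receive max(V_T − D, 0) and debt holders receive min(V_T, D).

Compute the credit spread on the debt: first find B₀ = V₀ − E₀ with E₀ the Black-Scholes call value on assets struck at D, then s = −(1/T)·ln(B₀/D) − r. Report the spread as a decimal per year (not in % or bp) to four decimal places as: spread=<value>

d₁ = [ln(V₀/D) + (r + σ²/2)T] / (σ√T)
   = [ln(463.8815/406.8274) + (0.0759 + 0.5·0.5369²)·3.2855] / (0.5369·√3.2855)
   = [0.131240 + 0.722911] / 0.973182 = 0.877689
d₂ = d₁ − σ√T = 0.877689 − 0.973182 = -0.095493
N(d₁) = 0.809944,  N(d₂) = 0.461962,  e^(−rT) = 0.779292
E₀ = V₀·N(d₁) − D·e^(−rT)·N(d₂)
   = 463.8815·0.809944 − 406.8274·0.779292·0.461962 = 229.258852
B₀ = V₀ − E₀ = 463.8815 − 229.258852 = 234.622648
spread = −(1/T)·ln(B₀/D) − r = −(1/3.2855)·ln(234.622648/406.8274) − 0.0759 = 0.09162718

spread=0.0916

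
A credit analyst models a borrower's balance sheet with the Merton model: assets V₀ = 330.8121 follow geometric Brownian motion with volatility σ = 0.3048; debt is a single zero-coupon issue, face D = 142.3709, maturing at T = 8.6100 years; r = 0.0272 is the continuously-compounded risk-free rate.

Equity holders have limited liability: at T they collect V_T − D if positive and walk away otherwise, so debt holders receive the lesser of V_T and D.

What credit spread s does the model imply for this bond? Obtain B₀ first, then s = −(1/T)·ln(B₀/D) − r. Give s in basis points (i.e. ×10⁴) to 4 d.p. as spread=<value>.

spread=96.4006

d₁ = [ln(V₀/D) + (r + σ²/2)T] / (σ√T)
   = [ln(330.8121/142.3709) + (0.0272 + 0.5·0.3048²)·8.6100] / (0.3048·√8.6100)
   = [0.843115 + 0.634140] / 0.894369 = 1.651729
d₂ = d₁ − σ√T = 1.651729 − 0.894369 = 0.757360
N(d₁) = 0.950705,  N(d₂) = 0.775583,  e^(−rT) = 0.791210
E₀ = V₀·N(d₁) − D·e^(−rT)·N(d₂)
   = 330.8121·0.950705 − 142.3709·0.791210·0.775583 = 227.138996
B₀ = V₀ − E₀ = 330.8121 − 227.138996 = 103.673104
spread = −(1/T)·ln(B₀/D) − r = −(1/8.6100)·ln(103.673104/142.3709) − 0.0272 = 0.00964006
in basis points: 0.00964006 × 10⁴ = 96.4006 bp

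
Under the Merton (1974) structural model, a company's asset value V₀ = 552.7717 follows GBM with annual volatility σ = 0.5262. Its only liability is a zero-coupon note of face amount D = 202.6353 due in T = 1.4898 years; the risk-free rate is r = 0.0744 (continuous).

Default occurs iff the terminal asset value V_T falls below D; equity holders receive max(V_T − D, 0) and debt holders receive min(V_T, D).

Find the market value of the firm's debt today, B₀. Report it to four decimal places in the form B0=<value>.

d₁ = [ln(V₀/D) + (r + σ²/2)T] / (σ√T)
   = [ln(552.7717/202.6353) + (0.0744 + 0.5·0.5262²)·1.4898] / (0.5262·√1.4898)
   = [1.003537 + 0.317094] / 0.642266 = 2.056206
d₂ = d₁ − σ√T = 2.056206 − 0.642266 = 1.413940
N(d₁) = 0.980119,  N(d₂) = 0.921310,  e^(−rT) = 0.895081
E₀ = V₀·N(d₁) − D·e^(−rT)·N(d₂)
   = 552.7717·0.980119 − 202.6353·0.895081·0.921310 = 374.679217
B₀ = V₀ − E₀ = 552.7717 − 374.679217 = 178.092483

B0=178.0925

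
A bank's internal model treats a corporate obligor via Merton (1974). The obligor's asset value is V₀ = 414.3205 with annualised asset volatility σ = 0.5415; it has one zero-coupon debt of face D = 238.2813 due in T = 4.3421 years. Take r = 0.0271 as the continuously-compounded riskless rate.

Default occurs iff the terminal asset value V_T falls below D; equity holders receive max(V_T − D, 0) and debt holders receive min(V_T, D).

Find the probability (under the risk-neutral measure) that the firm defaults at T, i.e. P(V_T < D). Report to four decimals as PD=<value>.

PD=0.4879

d₁ = [ln(V₀/D) + (r + σ²/2)T] / (σ√T)
   = [ln(414.3205/238.2813) + (0.0271 + 0.5·0.5415²)·4.3421] / (0.5415·√4.3421)
   = [0.553188 + 0.754271] / 1.128362 = 1.158723
d₂ = d₁ − σ√T = 1.158723 − 1.128362 = 0.030361
risk-neutral PD = N(−d₂) = N(-0.030361) = 0.487889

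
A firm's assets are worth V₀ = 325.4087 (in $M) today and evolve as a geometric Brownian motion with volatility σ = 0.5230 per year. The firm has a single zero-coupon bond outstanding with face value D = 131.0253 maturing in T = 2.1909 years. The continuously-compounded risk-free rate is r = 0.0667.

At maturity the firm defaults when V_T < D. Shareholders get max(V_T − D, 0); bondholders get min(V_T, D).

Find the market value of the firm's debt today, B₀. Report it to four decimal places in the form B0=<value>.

B0=107.6165

d₁ = [ln(V₀/D) + (r + σ²/2)T] / (σ√T)
   = [ln(325.4087/131.0253) + (0.0667 + 0.5·0.5230²)·2.1909] / (0.5230·√2.1909)
   = [0.909691 + 0.445770] / 0.774128 = 1.750952
d₂ = d₁ − σ√T = 1.750952 − 0.774128 = 0.976824
N(d₁) = 0.960023,  N(d₂) = 0.835672,  e^(−rT) = 0.864043
E₀ = V₀·N(d₁) − D·e^(−rT)·N(d₂)
   = 325.4087·0.960023 − 131.0253·0.864043·0.835672 = 217.792186
B₀ = V₀ − E₀ = 325.4087 − 217.792186 = 107.616514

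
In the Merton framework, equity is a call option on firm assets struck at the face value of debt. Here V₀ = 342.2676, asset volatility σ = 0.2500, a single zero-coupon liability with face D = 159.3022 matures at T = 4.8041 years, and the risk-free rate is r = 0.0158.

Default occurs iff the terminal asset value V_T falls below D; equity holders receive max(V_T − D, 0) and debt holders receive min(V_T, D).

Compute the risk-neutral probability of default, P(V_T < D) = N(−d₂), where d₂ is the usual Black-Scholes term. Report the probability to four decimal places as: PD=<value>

d₁ = [ln(V₀/D) + (r + σ²/2)T] / (σ√T)
   = [ln(342.2676/159.3022) + (0.0158 + 0.5·0.2500²)·4.8041] / (0.2500·√4.8041)
   = [0.764790 + 0.226033] / 0.547956 = 1.808215
d₂ = d₁ − σ√T = 1.808215 − 0.547956 = 1.260258
risk-neutral PD = N(−d₂) = N(-1.260258) = 0.103788

PD=0.1038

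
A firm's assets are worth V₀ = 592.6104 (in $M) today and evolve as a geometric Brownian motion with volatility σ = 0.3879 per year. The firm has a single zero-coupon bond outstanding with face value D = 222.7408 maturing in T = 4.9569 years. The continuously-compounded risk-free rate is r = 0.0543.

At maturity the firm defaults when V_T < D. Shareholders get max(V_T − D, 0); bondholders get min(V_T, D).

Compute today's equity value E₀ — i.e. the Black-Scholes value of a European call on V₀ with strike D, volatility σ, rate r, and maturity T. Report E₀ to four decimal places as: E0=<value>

E0=430.9525

d₁ = [ln(V₀/D) + (r + σ²/2)T] / (σ√T)
   = [ln(592.6104/222.7408) + (0.0543 + 0.5·0.3879²)·4.9569] / (0.3879·√4.9569)
   = [0.978528 + 0.642083] / 0.863624 = 1.876524
d₂ = d₁ − σ√T = 1.876524 − 0.863624 = 1.012899
N(d₁) = 0.969708,  N(d₂) = 0.844446,  e^(−rT) = 0.764021
E₀ = V₀·N(d₁) − D·e^(−rT)·N(d₂)
   = 592.6104·0.969708 − 222.7408·0.764021·0.844446 = 430.952514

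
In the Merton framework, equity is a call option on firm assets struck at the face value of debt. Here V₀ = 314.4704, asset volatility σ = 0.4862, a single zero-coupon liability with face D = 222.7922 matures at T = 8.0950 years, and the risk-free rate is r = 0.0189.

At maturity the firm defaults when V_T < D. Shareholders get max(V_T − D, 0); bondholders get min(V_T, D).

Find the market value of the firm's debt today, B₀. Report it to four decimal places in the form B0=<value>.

d₁ = [ln(V₀/D) + (r + σ²/2)T] / (σ√T)
   = [ln(314.4704/222.7922) + (0.0189 + 0.5·0.4862²)·8.0950] / (0.4862·√8.0950)
   = [0.344650 + 1.109786] / 1.383322 = 1.051408
d₂ = d₁ − σ√T = 1.051408 − 1.383322 = -0.331914
N(d₁) = 0.853464,  N(d₂) = 0.369977,  e^(−rT) = 0.858134
E₀ = V₀·N(d₁) − D·e^(−rT)·N(d₂)
   = 314.4704·0.853464 − 222.7922·0.858134·0.369977 = 197.655062
B₀ = V₀ − E₀ = 314.4704 − 197.655062 = 116.815338

B0=116.8153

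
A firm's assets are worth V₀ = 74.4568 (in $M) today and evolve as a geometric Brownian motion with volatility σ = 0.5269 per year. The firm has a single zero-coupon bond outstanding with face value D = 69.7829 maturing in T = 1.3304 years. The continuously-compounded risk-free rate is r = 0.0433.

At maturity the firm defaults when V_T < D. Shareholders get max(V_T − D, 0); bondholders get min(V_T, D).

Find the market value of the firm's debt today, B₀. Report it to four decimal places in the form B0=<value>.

d₁ = [ln(V₀/D) + (r + σ²/2)T] / (σ√T)
   = [ln(74.4568/69.7829) + (0.0433 + 0.5·0.5269²)·1.3304] / (0.5269·√1.3304)
   = [0.064830 + 0.242282] / 0.607742 = 0.505332
d₂ = d₁ − σ√T = 0.505332 − 0.607742 = -0.102410
N(d₁) = 0.693337,  N(d₂) = 0.459216,  e^(−rT) = 0.944022
E₀ = V₀·N(d₁) − D·e^(−rT)·N(d₂)
   = 74.4568·0.693337 − 69.7829·0.944022·0.459216 = 21.372124
B₀ = V₀ − E₀ = 74.4568 − 21.372124 = 53.084676

B0=53.0847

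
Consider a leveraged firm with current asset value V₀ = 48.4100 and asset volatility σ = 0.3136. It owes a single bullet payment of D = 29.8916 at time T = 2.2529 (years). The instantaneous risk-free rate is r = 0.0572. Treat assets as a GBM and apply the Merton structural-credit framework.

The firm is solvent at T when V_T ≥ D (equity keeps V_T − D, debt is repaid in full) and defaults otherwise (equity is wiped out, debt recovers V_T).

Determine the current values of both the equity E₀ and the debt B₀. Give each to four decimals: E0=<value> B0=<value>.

d₁ = [ln(V₀/D) + (r + σ²/2)T] / (σ√T)
   = [ln(48.4100/29.8916) + (0.0572 + 0.5·0.3136²)·2.2529] / (0.3136·√2.2529)
   = [0.482129 + 0.239647] / 0.470703 = 1.533399
d₂ = d₁ − σ√T = 1.533399 − 0.470703 = 1.062696
N(d₁) = 0.937411,  N(d₂) = 0.856040,  e^(−rT) = 0.879092
E₀ = V₀·N(d₁) − D·e^(−rT)·N(d₂)
   = 48.4100·0.937411 − 29.8916·0.879092·0.856040 = 22.885516
B₀ = V₀ − E₀ = 48.4100 − 22.885516 = 25.524484

E0=22.8855 B0=25.5245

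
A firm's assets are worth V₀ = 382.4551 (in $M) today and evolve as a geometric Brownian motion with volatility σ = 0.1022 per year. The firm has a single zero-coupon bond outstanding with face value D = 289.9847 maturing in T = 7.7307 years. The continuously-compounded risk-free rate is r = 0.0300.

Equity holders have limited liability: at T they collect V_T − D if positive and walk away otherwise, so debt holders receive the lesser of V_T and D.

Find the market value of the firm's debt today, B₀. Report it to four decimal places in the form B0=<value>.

d₁ = [ln(V₀/D) + (r + σ²/2)T] / (σ√T)
   = [ln(382.4551/289.9847) + (0.0300 + 0.5·0.1022²)·7.7307] / (0.1022·√7.7307)
   = [0.276783 + 0.272294] / 0.284158 = 1.932293
d₂ = d₁ − σ√T = 1.932293 − 0.284158 = 1.648135
N(d₁) = 0.973338,  N(d₂) = 0.950337,  e^(−rT) = 0.793009
E₀ = V₀·N(d₁) − D·e^(−rT)·N(d₂)
   = 382.4551·0.973338 − 289.9847·0.793009·0.950337 = 153.718208
B₀ = V₀ − E₀ = 382.4551 − 153.718208 = 228.736892

B0=228.7369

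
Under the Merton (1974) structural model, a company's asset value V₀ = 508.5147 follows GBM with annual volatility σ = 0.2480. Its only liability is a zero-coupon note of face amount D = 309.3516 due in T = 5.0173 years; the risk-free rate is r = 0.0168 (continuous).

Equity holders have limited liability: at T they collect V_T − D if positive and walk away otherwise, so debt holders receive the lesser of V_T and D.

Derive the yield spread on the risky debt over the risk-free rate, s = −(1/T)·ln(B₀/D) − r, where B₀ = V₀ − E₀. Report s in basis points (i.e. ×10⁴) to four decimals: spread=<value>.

spread=113.2184

d₁ = [ln(V₀/D) + (r + σ²/2)T] / (σ√T)
   = [ln(508.5147/309.3516) + (0.0168 + 0.5·0.2480²)·5.0173] / (0.2480·√5.0173)
   = [0.497016 + 0.238583] / 0.555503 = 1.324201
d₂ = d₁ − σ√T = 1.324201 − 0.555503 = 0.768698
N(d₁) = 0.907282,  N(d₂) = 0.778964,  e^(−rT) = 0.919164
E₀ = V₀·N(d₁) − D·e^(−rT)·N(d₂)
   = 508.5147·0.907282 − 309.3516·0.919164·0.778964 = 239.871856
B₀ = V₀ − E₀ = 508.5147 − 239.871856 = 268.642844
spread = −(1/T)·ln(B₀/D) − r = −(1/5.0173)·ln(268.642844/309.3516) − 0.0168 = 0.01132184
in basis points: 0.01132184 × 10⁴ = 113.2184 bp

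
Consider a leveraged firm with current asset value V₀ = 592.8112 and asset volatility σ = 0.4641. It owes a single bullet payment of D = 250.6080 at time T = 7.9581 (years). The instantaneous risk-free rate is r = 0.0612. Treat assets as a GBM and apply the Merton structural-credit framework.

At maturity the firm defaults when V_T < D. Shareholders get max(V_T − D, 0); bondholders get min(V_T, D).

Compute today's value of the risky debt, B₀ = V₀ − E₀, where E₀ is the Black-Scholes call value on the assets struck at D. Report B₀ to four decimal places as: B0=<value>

d₁ = [ln(V₀/D) + (r + σ²/2)T] / (σ√T)
   = [ln(592.8112/250.6080) + (0.0612 + 0.5·0.4641²)·7.9581] / (0.4641·√7.9581)
   = [0.860986 + 1.344079] / 1.309231 = 1.684244
d₂ = d₁ − σ√T = 1.684244 − 1.309231 = 0.375013
N(d₁) = 0.953933,  N(d₂) = 0.646175,  e^(−rT) = 0.614445
E₀ = V₀·N(d₁) − D·e^(−rT)·N(d₂)
   = 592.8112·0.953933 − 250.6080·0.614445·0.646175 = 466.000907
B₀ = V₀ − E₀ = 592.8112 − 466.000907 = 126.810293

B0=126.8103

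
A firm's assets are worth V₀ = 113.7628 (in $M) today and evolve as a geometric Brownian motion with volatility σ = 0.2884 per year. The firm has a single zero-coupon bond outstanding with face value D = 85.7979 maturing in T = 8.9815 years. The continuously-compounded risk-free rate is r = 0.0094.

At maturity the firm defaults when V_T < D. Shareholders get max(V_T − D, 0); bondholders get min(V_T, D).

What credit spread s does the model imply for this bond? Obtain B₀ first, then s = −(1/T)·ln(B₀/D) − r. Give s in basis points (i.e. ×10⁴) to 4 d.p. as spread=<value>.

d₁ = [ln(V₀/D) + (r + σ²/2)T] / (σ√T)
   = [ln(113.7628/85.7979) + (0.0094 + 0.5·0.2884²)·8.9815] / (0.2884·√8.9815)
   = [0.282121 + 0.457942] / 0.864310 = 0.856247
d₂ = d₁ − σ√T = 0.856247 − 0.864310 = -0.008063
N(d₁) = 0.804069,  N(d₂) = 0.496783,  e^(−rT) = 0.919040
E₀ = V₀·N(d₁) − D·e^(−rT)·N(d₂)
   = 113.7628·0.804069 − 85.7979·0.919040·0.496783 = 52.301002
B₀ = V₀ − E₀ = 113.7628 − 52.301002 = 61.461798
spread = −(1/T)·ln(B₀/D) − r = −(1/8.9815)·ln(61.461798/85.7979) − 0.0094 = 0.02774065
in basis points: 0.02774065 × 10⁴ = 277.4065 bp

spread=277.4065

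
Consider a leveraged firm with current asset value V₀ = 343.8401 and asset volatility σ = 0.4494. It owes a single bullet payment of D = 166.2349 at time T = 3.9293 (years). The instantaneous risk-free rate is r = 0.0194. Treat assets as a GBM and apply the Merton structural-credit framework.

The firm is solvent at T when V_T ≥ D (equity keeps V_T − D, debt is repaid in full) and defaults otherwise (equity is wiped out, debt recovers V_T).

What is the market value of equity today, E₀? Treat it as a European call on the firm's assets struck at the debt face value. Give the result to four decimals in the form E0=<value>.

E0=209.1349

d₁ = [ln(V₀/D) + (r + σ²/2)T] / (σ√T)
   = [ln(343.8401/166.2349) + (0.0194 + 0.5·0.4494²)·3.9293] / (0.4494·√3.9293)
   = [0.726775 + 0.473010] / 0.890821 = 1.346830
d₂ = d₁ − σ√T = 1.346830 − 0.890821 = 0.456008
N(d₁) = 0.910982,  N(d₂) = 0.675808,  e^(−rT) = 0.926605
E₀ = V₀·N(d₁) − D·e^(−rT)·N(d₂)
   = 343.8401·0.910982 − 166.2349·0.926605·0.675808 = 209.134885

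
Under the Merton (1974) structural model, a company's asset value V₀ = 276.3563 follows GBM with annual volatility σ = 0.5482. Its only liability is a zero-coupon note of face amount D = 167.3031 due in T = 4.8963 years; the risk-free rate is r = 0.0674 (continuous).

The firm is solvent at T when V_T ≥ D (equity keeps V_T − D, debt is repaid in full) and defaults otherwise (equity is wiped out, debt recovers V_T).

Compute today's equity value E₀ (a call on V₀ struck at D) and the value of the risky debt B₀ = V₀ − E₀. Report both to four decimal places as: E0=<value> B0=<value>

d₁ = [ln(V₀/D) + (r + σ²/2)T] / (σ√T)
   = [ln(276.3563/167.3031) + (0.0674 + 0.5·0.5482²)·4.8963] / (0.5482·√4.8963)
   = [0.501884 + 1.065737] / 1.213034 = 1.292313
d₂ = d₁ − σ√T = 1.292313 − 1.213034 = 0.079279
N(d₁) = 0.901876,  N(d₂) = 0.531595,  e^(−rT) = 0.718916
E₀ = V₀·N(d₁) − D·e^(−rT)·N(d₂)
   = 276.3563·0.901876 − 167.3031·0.718916·0.531595 = 185.300465
B₀ = V₀ − E₀ = 276.3563 − 185.300465 = 91.055835

E0=185.3005 B0=91.0558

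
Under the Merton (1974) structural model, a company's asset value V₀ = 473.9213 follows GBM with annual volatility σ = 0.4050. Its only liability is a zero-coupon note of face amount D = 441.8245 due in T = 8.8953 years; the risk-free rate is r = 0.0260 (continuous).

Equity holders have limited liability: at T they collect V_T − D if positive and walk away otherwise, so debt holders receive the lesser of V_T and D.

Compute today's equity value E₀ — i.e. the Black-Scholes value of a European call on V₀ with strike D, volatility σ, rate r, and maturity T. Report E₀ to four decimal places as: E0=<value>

E0=253.9594

d₁ = [ln(V₀/D) + (r + σ²/2)T] / (σ√T)
   = [ln(473.9213/441.8245) + (0.0260 + 0.5·0.4050²)·8.8953] / (0.4050·√8.8953)
   = [0.070129 + 0.960804] / 1.207912 = 0.853483
d₂ = d₁ − σ√T = 0.853483 − 1.207912 = -0.354429
N(d₁) = 0.803304,  N(d₂) = 0.361509,  e^(−rT) = 0.793519
E₀ = V₀·N(d₁) − D·e^(−rT)·N(d₂)
   = 473.9213·0.803304 − 441.8245·0.793519·0.361509 = 253.959449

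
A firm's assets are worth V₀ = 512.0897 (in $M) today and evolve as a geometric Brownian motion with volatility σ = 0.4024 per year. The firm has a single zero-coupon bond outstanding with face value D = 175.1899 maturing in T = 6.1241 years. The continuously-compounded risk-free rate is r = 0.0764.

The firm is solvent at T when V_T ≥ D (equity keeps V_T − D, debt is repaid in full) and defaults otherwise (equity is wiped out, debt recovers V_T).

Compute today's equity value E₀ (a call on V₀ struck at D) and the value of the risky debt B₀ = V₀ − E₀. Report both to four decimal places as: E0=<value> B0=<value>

d₁ = [ln(V₀/D) + (r + σ²/2)T] / (σ√T)
   = [ln(512.0897/175.1899) + (0.0764 + 0.5·0.4024²)·6.1241] / (0.4024·√6.1241)
   = [1.072629 + 0.963706] / 0.995816 = 2.044891
d₂ = d₁ − σ√T = 2.044891 − 0.995816 = 1.049075
N(d₁) = 0.979567,  N(d₂) = 0.852928,  e^(−rT) = 0.626328
E₀ = V₀·N(d₁) − D·e^(−rT)·N(d₂)
   = 512.0897·0.979567 − 175.1899·0.626328·0.852928 = 408.037598
B₀ = V₀ − E₀ = 512.0897 − 408.037598 = 104.052102

E0=408.0376 B0=104.0521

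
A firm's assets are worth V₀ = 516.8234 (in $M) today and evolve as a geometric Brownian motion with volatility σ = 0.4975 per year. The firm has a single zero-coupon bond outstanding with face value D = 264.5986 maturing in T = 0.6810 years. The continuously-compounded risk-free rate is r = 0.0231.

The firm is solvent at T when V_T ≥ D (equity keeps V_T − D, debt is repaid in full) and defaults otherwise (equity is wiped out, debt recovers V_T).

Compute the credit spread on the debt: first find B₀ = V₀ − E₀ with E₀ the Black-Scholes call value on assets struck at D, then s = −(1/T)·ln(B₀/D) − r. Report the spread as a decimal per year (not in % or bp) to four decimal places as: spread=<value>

spread=0.0166

d₁ = [ln(V₀/D) + (r + σ²/2)T] / (σ√T)
   = [ln(516.8234/264.5986) + (0.0231 + 0.5·0.4975²)·0.6810] / (0.4975·√0.6810)
   = [0.669487 + 0.100007] / 0.410551 = 1.874298
d₂ = d₁ − σ√T = 1.874298 − 0.410551 = 1.463748
N(d₁) = 0.969555,  N(d₂) = 0.928369,  e^(−rT) = 0.984392
E₀ = V₀·N(d₁) − D·e^(−rT)·N(d₂)
   = 516.8234·0.969555 − 264.5986·0.984392·0.928369 = 259.277897
B₀ = V₀ − E₀ = 516.8234 − 259.277897 = 257.545503
spread = −(1/T)·ln(B₀/D) − r = −(1/0.6810)·ln(257.545503/264.5986) − 0.0231 = 0.01657334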